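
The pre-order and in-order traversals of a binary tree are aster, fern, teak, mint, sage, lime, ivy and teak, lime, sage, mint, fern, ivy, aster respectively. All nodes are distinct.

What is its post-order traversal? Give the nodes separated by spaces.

lime sage mint teak ivy fern aster

The first element of pre-order is the root; it splits in-order into left and right subtrees.
Root aster: left subtree has 6 nodes {teak, lime, sage, mint, fern, ivy}, right has 0 { }.
  Root fern: left subtree has 4 nodes {teak, lime, sage, mint}, right has 1 {ivy}.
    Root teak: left subtree has 0 nodes { }, right has 3 {lime, sage, mint}.
      Root mint: left subtree has 2 nodes {lime, sage}, right has 0 { }.
        Root sage: left subtree has 1 node {lime}, right has 0 { }.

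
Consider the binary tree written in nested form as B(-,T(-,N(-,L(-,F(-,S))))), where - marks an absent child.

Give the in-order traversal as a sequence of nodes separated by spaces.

B T N L F S

In-order visits the left subtree, then the node, then the right subtree.
At B: no left child.
Visit B.
At B: go right to T.
  At T: no left child.
  Visit T.
  At T: go right to N.
    At N: no left child.
    Visit N.
    At N: go right to L.
      At L: no left child.
      Visit L.
      At L: go right to F.
        At F: no left child.
        Visit F.
        At F: go right to S.
          S is a leaf — visit S.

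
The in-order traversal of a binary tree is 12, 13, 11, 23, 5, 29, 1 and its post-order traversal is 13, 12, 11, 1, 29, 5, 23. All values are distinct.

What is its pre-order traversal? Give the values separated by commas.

23, 11, 12, 13, 5, 29, 1

The last element of post-order is the root; it splits in-order into left and right subtrees.
Root 23: left subtree has 3 nodes {12, 13, 11}, right has 3 {5, 29, 1}.
  Root 11: left subtree has 2 nodes {12, 13}, right has 0 { }.
    Root 12: left subtree has 0 nodes { }, right has 1 {13}.
  Root 5: left subtree has 0 nodes { }, right has 2 {29, 1}.
    Root 29: left subtree has 0 nodes { }, right has 1 {1}.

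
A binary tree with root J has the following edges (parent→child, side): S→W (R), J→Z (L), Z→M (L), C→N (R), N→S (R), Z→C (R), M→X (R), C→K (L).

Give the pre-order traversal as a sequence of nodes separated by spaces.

J Z M X C K N S W

Pre-order visits the node, then its left subtree, then its right subtree.
Visit J.
At J: go left to Z.
  Visit Z.
  At Z: go left to M.
    Visit M.
    At M: no left child.
    At M: go right to X.
      X is a leaf — visit X.
  At Z: go right to C.
    Visit C.
    At C: go left to K.
      K is a leaf — visit K.
    At C: go right to N.
      Visit N.
      At N: no left child.
      At N: go right to S.
        Visit S.
        At S: no left child.
        At S: go right to W.
          W is a leaf — visit W.
At J: no right child.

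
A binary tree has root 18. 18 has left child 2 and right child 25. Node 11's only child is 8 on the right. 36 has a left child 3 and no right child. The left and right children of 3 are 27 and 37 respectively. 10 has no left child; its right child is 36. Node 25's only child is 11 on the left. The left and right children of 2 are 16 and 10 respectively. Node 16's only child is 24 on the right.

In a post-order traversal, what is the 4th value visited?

37

Post-order visits the left subtree, then the right subtree, then the node.
At 18: go left to 2.
  At 2: go left to 16.
    At 16: no left child.
    At 16: go right to 24.
      24 is a leaf — visit 24.
    Visit 16.
  At 2: go right to 10.
    At 10: no left child.
    At 10: go right to 36.
      At 36: go left to 3.
        At 3: go left to 27.
          27 is a leaf — visit 27.
        At 3: go right to 37.
          37 is a leaf — visit 37.
        Visit 3.
      At 36: no right child.
      Visit 36.
    Visit 10.
  Visit 2.
At 18: go right to 25.
  At 25: go left to 11.
    At 11: no left child.
    At 11: go right to 8.
      8 is a leaf — visit 8.
    Visit 11.
  At 25: no right child.
  Visit 25.
Visit 18.
Full post-order sequence: 24, 16, 27, 37, 3, 36, 10, 2, 8, 11, 25, 18.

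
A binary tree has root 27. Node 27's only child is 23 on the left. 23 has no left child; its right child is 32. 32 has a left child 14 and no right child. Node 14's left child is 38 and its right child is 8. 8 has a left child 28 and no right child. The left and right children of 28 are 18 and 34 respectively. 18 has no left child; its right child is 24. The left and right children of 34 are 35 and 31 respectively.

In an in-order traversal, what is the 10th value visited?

8

In-order visits the left subtree, then the node, then the right subtree.
At 27: go left to 23.
  At 23: no left child.
  Visit 23.
  At 23: go right to 32.
    At 32: go left to 14.
      At 14: go left to 38.
        38 is a leaf — visit 38.
      Visit 14.
      At 14: go right to 8.
        At 8: go left to 28.
          At 28: go left to 18.
            At 18: no left child.
            Visit 18.
            At 18: go right to 24.
              24 is a leaf — visit 24.
          Visit 28.
          At 28: go right to 34.
            At 34: go left to 35.
              35 is a leaf — visit 35.
            Visit 34.
            At 34: go right to 31.
              31 is a leaf — visit 31.
        Visit 8.
        At 8: no right child.
    Visit 32.
    At 32: no right child.
Visit 27.
At 27: no right child.
Full in-order sequence: 23, 38, 14, 18, 24, 28, 35, 34, 31, 8, 32, 27.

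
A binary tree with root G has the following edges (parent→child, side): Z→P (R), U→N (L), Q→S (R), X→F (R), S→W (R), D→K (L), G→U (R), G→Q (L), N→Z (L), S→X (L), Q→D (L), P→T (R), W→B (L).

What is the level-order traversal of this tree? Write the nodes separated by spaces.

G Q U D S N K X W Z F B P T

Level-order visits nodes level by level from the root, left to right within each level.
Level 0: G
Level 1: Q, U
Level 2: D, S, N
Level 3: K, X, W, Z
Level 4: F, B, P
Level 5: T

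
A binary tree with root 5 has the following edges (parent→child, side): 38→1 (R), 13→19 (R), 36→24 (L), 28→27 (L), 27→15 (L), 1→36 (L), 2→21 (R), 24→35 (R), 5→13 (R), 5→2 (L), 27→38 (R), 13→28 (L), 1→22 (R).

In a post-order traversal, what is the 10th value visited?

Post-order visits the left subtree, then the right subtree, then the node.
At 5: go left to 2.
  At 2: no left child.
  At 2: go right to 21.
    21 is a leaf — visit 21.
  Visit 2.
At 5: go right to 13.
  At 13: go left to 28.
    At 28: go left to 27.
      At 27: go left to 15.
        15 is a leaf — visit 15.
      At 27: go right to 38.
        At 38: no left child.
        At 38: go right to 1.
          At 1: go left to 36.
            At 36: go left to 24.
              At 24: no left child.
              At 24: go right to 35.
                35 is a leaf — visit 35.
              Visit 24.
            At 36: no right child.
            Visit 36.
          At 1: go right to 22.
            22 is a leaf — visit 22.
          Visit 1.
        Visit 38.
      Visit 27.
    At 28: no right child.
    Visit 28.
  At 13: go right to 19.
    19 is a leaf — visit 19.
  Visit 13.
Visit 5.
Full post-order sequence: 21, 2, 15, 35, 24, 36, 22, 1, 38, 27, 28, 19, 13, 5.

27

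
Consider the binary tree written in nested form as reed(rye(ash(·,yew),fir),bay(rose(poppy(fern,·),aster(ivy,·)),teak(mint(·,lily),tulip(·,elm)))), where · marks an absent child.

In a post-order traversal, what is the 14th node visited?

teak

Post-order visits the left subtree, then the right subtree, then the node.
At reed: go left to rye.
  At rye: go left to ash.
    At ash: no left child.
    At ash: go right to yew.
      yew is a leaf — visit yew.
    Visit ash.
  At rye: go right to fir.
    fir is a leaf — visit fir.
  Visit rye.
At reed: go right to bay.
  At bay: go left to rose.
    At rose: go left to poppy.
      At poppy: go left to fern.
        fern is a leaf — visit fern.
      At poppy: no right child.
      Visit poppy.
    At rose: go right to aster.
      At aster: go left to ivy.
        ivy is a leaf — visit ivy.
      At aster: no right child.
      Visit aster.
    Visit rose.
  At bay: go right to teak.
    At teak: go left to mint.
      At mint: no left child.
      At mint: go right to lily.
        lily is a leaf — visit lily.
      Visit mint.
    At teak: go right to tulip.
      At tulip: no left child.
      At tulip: go right to elm.
        elm is a leaf — visit elm.
      Visit tulip.
    Visit teak.
  Visit bay.
Visit reed.
Full post-order sequence: yew, ash, fir, rye, fern, poppy, ivy, aster, rose, lily, mint, elm, tulip, teak, bay, reed.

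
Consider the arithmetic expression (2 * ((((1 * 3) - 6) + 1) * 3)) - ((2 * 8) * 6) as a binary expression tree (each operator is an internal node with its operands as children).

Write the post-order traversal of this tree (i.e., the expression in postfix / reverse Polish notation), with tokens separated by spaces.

2 1 3 * 6 - 1 + 3 * * 2 8 * 6 * -

Post-order on an expression tree gives postfix notation: for each operator, emit left operand, right operand, then the operator.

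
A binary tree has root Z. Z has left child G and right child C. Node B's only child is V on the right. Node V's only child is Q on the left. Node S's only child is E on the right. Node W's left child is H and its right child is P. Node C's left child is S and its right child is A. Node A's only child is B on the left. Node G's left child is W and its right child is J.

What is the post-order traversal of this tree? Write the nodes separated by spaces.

H P W J G E S Q V B A C Z

Post-order visits the left subtree, then the right subtree, then the node.
At Z: go left to G.
  At G: go left to W.
    At W: go left to H.
      H is a leaf — visit H.
    At W: go right to P.
      P is a leaf — visit P.
    Visit W.
  At G: go right to J.
    J is a leaf — visit J.
  Visit G.
At Z: go right to C.
  At C: go left to S.
    At S: no left child.
    At S: go right to E.
      E is a leaf — visit E.
    Visit S.
  At C: go right to A.
    At A: go left to B.
      At B: no left child.
      At B: go right to V.
        At V: go left to Q.
          Q is a leaf — visit Q.
        At V: no right child.
        Visit V.
      Visit B.
    At A: no right child.
    Visit A.
  Visit C.
Visit Z.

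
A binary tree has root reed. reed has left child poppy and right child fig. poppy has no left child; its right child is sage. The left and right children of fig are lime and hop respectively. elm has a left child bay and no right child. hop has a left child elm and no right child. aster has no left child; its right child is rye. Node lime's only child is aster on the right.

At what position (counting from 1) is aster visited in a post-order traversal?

Post-order visits the left subtree, then the right subtree, then the node.
At reed: go left to poppy.
  At poppy: no left child.
  At poppy: go right to sage.
    sage is a leaf — visit sage.
  Visit poppy.
At reed: go right to fig.
  At fig: go left to lime.
    At lime: no left child.
    At lime: go right to aster.
      At aster: no left child.
      At aster: go right to rye.
        rye is a leaf — visit rye.
      Visit aster.
    Visit lime.
  At fig: go right to hop.
    At hop: go left to elm.
      At elm: go left to bay.
        bay is a leaf — visit bay.
      At elm: no right child.
      Visit elm.
    At hop: no right child.
    Visit hop.
  Visit fig.
Visit reed.
Full post-order sequence: sage, poppy, rye, aster, lime, bay, elm, hop, fig, reed.

4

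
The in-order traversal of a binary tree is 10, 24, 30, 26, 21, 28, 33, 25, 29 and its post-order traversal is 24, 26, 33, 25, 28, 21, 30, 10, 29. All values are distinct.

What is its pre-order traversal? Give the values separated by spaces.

The last element of post-order is the root; it splits in-order into left and right subtrees.
Root 29: left subtree has 8 nodes {10, 24, 30, 26, 21, 28, 33, 25}, right has 0 { }.
  Root 10: left subtree has 0 nodes { }, right has 7 {24, 30, 26, 21, 28, 33, 25}.
    Root 30: left subtree has 1 node {24}, right has 5 {26, 21, 28, 33, 25}.
      Root 21: left subtree has 1 node {26}, right has 3 {28, 33, 25}.
        Root 28: left subtree has 0 nodes { }, right has 2 {33, 25}.
          Root 25: left subtree has 1 node {33}, right has 0 { }.

29 10 30 24 21 26 28 25 33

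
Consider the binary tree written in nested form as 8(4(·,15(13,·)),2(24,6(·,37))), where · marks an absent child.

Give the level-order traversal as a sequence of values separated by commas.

Level-order visits nodes level by level from the root, left to right within each level.
Level 0: 8
Level 1: 4, 2
Level 2: 15, 24, 6
Level 3: 13, 37

8, 4, 2, 15, 24, 6, 13, 37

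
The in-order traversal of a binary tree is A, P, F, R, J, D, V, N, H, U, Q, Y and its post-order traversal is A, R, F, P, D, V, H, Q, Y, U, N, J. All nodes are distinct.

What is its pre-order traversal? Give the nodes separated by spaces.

J P A F R N V D U H Y Q

The last element of post-order is the root; it splits in-order into left and right subtrees.
Root J: left subtree has 4 nodes {A, P, F, R}, right has 7 {D, V, N, H, U, Q, Y}.
  Root P: left subtree has 1 node {A}, right has 2 {F, R}.
    Root F: left subtree has 0 nodes { }, right has 1 {R}.
  Root N: left subtree has 2 nodes {D, V}, right has 4 {H, U, Q, Y}.
    Root V: left subtree has 1 node {D}, right has 0 { }.
    Root U: left subtree has 1 node {H}, right has 2 {Q, Y}.
      Root Y: left subtree has 1 node {Q}, right has 0 { }.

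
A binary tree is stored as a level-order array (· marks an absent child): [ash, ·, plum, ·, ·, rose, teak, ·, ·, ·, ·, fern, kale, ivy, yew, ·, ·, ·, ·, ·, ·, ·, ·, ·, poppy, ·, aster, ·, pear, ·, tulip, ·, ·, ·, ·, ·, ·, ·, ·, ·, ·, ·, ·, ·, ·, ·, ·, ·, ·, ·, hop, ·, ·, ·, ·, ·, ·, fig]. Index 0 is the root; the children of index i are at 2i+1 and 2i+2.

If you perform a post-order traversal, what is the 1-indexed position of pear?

Post-order visits the left subtree, then the right subtree, then the node.
At ash: no left child.
At ash: go right to plum.
  At plum: go left to rose.
    At rose: go left to fern.
      At fern: no left child.
      At fern: go right to poppy.
        At poppy: no left child.
        At poppy: go right to hop.
          hop is a leaf — visit hop.
        Visit poppy.
      Visit fern.
    At rose: go right to kale.
      At kale: no left child.
      At kale: go right to aster.
        aster is a leaf — visit aster.
      Visit kale.
    Visit rose.
  At plum: go right to teak.
    At teak: go left to ivy.
      At ivy: no left child.
      At ivy: go right to pear.
        At pear: go left to fig.
          fig is a leaf — visit fig.
        At pear: no right child.
        Visit pear.
      Visit ivy.
    At teak: go right to yew.
      At yew: no left child.
      At yew: go right to tulip.
        tulip is a leaf — visit tulip.
      Visit yew.
    Visit teak.
  Visit plum.
Visit ash.
Full post-order sequence: hop, poppy, fern, aster, kale, rose, fig, pear, ivy, tulip, yew, teak, plum, ash.

8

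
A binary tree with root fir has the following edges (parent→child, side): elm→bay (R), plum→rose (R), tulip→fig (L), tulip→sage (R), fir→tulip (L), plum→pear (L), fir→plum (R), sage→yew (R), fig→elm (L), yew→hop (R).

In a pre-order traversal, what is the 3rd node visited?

Pre-order visits the node, then its left subtree, then its right subtree.
Visit fir.
At fir: go left to tulip.
  Visit tulip.
  At tulip: go left to fig.
    Visit fig.
    At fig: go left to elm.
      Visit elm.
      At elm: no left child.
      At elm: go right to bay.
        bay is a leaf — visit bay.
    At fig: no right child.
  At tulip: go right to sage.
    Visit sage.
    At sage: no left child.
    At sage: go right to yew.
      Visit yew.
      At yew: no left child.
      At yew: go right to hop.
        hop is a leaf — visit hop.
At fir: go right to plum.
  Visit plum.
  At plum: go left to pear.
    pear is a leaf — visit pear.
  At plum: go right to rose.
    rose is a leaf — visit rose.
Full pre-order sequence: fir, tulip, fig, elm, bay, sage, yew, hop, plum, pear, rose.

fig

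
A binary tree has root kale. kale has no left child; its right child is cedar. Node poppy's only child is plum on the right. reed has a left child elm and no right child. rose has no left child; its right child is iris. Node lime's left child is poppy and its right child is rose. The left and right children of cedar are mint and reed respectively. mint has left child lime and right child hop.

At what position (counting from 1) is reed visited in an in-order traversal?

In-order visits the left subtree, then the node, then the right subtree.
At kale: no left child.
Visit kale.
At kale: go right to cedar.
  At cedar: go left to mint.
    At mint: go left to lime.
      At lime: go left to poppy.
        At poppy: no left child.
        Visit poppy.
        At poppy: go right to plum.
          plum is a leaf — visit plum.
      Visit lime.
      At lime: go right to rose.
        At rose: no left child.
        Visit rose.
        At rose: go right to iris.
          iris is a leaf — visit iris.
    Visit mint.
    At mint: go right to hop.
      hop is a leaf — visit hop.
  Visit cedar.
  At cedar: go right to reed.
    At reed: go left to elm.
      elm is a leaf — visit elm.
    Visit reed.
    At reed: no right child.
Full in-order sequence: kale, poppy, plum, lime, rose, iris, mint, hop, cedar, elm, reed.

11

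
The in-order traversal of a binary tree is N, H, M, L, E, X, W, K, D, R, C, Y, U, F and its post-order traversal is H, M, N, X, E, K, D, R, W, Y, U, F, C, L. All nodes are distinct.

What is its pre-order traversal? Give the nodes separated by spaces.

L N M H C W E X R D K F U Y

The last element of post-order is the root; it splits in-order into left and right subtrees.
Root L: left subtree has 3 nodes {N, H, M}, right has 10 {E, X, W, K, D, R, C, Y, U, F}.
  Root N: left subtree has 0 nodes { }, right has 2 {H, M}.
    Root M: left subtree has 1 node {H}, right has 0 { }.
  Root C: left subtree has 6 nodes {E, X, W, K, D, R}, right has 3 {Y, U, F}.
    Root W: left subtree has 2 nodes {E, X}, right has 3 {K, D, R}.
      Root E: left subtree has 0 nodes { }, right has 1 {X}.
      Root R: left subtree has 2 nodes {K, D}, right has 0 { }.
        Root D: left subtree has 1 node {K}, right has 0 { }.
    Root F: left subtree has 2 nodes {Y, U}, right has 0 { }.
      Root U: left subtree has 1 node {Y}, right has 0 { }.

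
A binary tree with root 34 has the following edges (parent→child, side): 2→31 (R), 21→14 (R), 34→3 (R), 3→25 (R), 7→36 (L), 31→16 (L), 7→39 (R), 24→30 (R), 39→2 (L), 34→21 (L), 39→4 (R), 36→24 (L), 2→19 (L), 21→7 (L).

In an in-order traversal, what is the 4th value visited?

In-order visits the left subtree, then the node, then the right subtree.
At 34: go left to 21.
  At 21: go left to 7.
    At 7: go left to 36.
      At 36: go left to 24.
        At 24: no left child.
        Visit 24.
        At 24: go right to 30.
          30 is a leaf — visit 30.
      Visit 36.
      At 36: no right child.
    Visit 7.
    At 7: go right to 39.
      At 39: go left to 2.
        At 2: go left to 19.
          19 is a leaf — visit 19.
        Visit 2.
        At 2: go right to 31.
          At 31: go left to 16.
            16 is a leaf — visit 16.
          Visit 31.
          At 31: no right child.
      Visit 39.
      At 39: go right to 4.
        4 is a leaf — visit 4.
  Visit 21.
  At 21: go right to 14.
    14 is a leaf — visit 14.
Visit 34.
At 34: go right to 3.
  At 3: no left child.
  Visit 3.
  At 3: go right to 25.
    25 is a leaf — visit 25.
Full in-order sequence: 24, 30, 36, 7, 19, 2, 16, 31, 39, 4, 21, 14, 34, 3, 25.

7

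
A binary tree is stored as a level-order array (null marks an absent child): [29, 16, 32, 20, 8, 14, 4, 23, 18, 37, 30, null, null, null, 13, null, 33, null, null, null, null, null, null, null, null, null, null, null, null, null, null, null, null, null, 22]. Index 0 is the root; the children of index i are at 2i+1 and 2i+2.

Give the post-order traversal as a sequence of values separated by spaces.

Post-order visits the left subtree, then the right subtree, then the node.
At 29: go left to 16.
  At 16: go left to 20.
    At 20: go left to 23.
      At 23: no left child.
      At 23: go right to 33.
        At 33: no left child.
        At 33: go right to 22.
          22 is a leaf — visit 22.
        Visit 33.
      Visit 23.
    At 20: go right to 18.
      18 is a leaf — visit 18.
    Visit 20.
  At 16: go right to 8.
    At 8: go left to 37.
      37 is a leaf — visit 37.
    At 8: go right to 30.
      30 is a leaf — visit 30.
    Visit 8.
  Visit 16.
At 29: go right to 32.
  At 32: go left to 14.
    14 is a leaf — visit 14.
  At 32: go right to 4.
    At 4: no left child.
    At 4: go right to 13.
      13 is a leaf — visit 13.
    Visit 4.
  Visit 32.
Visit 29.

22 33 23 18 20 37 30 8 16 14 13 4 32 29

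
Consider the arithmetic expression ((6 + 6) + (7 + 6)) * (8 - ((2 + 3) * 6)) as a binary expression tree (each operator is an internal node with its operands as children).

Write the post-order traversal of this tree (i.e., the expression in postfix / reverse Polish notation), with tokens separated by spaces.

6 6 + 7 6 + + 8 2 3 + 6 * - *

Post-order on an expression tree gives postfix notation: for each operator, emit left operand, right operand, then the operator.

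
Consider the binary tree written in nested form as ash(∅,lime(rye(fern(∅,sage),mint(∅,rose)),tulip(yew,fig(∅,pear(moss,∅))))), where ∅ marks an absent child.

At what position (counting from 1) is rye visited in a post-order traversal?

5

Post-order visits the left subtree, then the right subtree, then the node.
At ash: no left child.
At ash: go right to lime.
  At lime: go left to rye.
    At rye: go left to fern.
      At fern: no left child.
      At fern: go right to sage.
        sage is a leaf — visit sage.
      Visit fern.
    At rye: go right to mint.
      At mint: no left child.
      At mint: go right to rose.
        rose is a leaf — visit rose.
      Visit mint.
    Visit rye.
  At lime: go right to tulip.
    At tulip: go left to yew.
      yew is a leaf — visit yew.
    At tulip: go right to fig.
      At fig: no left child.
      At fig: go right to pear.
        At pear: go left to moss.
          moss is a leaf — visit moss.
        At pear: no right child.
        Visit pear.
      Visit fig.
    Visit tulip.
  Visit lime.
Visit ash.
Full post-order sequence: sage, fern, rose, mint, rye, yew, moss, pear, fig, tulip, lime, ash.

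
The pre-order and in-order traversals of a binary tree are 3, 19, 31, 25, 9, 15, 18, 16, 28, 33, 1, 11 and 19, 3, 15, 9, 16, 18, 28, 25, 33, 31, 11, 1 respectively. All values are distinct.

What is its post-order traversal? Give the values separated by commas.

19, 15, 16, 28, 18, 9, 33, 25, 11, 1, 31, 3

The first element of pre-order is the root; it splits in-order into left and right subtrees.
Root 3: left subtree has 1 node {19}, right has 10 {15, 9, 16, 18, 28, 25, 33, 31, 11, 1}.
  Root 31: left subtree has 7 nodes {15, 9, 16, 18, 28, 25, 33}, right has 2 {11, 1}.
    Root 25: left subtree has 5 nodes {15, 9, 16, 18, 28}, right has 1 {33}.
      Root 9: left subtree has 1 node {15}, right has 3 {16, 18, 28}.
        Root 18: left subtree has 1 node {16}, right has 1 {28}.
    Root 1: left subtree has 1 node {11}, right has 0 { }.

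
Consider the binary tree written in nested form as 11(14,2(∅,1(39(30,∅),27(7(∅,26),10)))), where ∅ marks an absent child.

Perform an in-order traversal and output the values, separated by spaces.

In-order visits the left subtree, then the node, then the right subtree.
At 11: go left to 14.
  14 is a leaf — visit 14.
Visit 11.
At 11: go right to 2.
  At 2: no left child.
  Visit 2.
  At 2: go right to 1.
    At 1: go left to 39.
      At 39: go left to 30.
        30 is a leaf — visit 30.
      Visit 39.
      At 39: no right child.
    Visit 1.
    At 1: go right to 27.
      At 27: go left to 7.
        At 7: no left child.
        Visit 7.
        At 7: go right to 26.
          26 is a leaf — visit 26.
      Visit 27.
      At 27: go right to 10.
        10 is a leaf — visit 10.

14 11 2 30 39 1 7 26 27 10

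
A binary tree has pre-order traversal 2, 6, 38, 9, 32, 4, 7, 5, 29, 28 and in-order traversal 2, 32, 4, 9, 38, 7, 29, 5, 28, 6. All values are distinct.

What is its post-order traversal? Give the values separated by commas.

4, 32, 9, 29, 28, 5, 7, 38, 6, 2

The first element of pre-order is the root; it splits in-order into left and right subtrees.
Root 2: left subtree has 0 nodes { }, right has 9 {32, 4, 9, 38, 7, 29, 5, 28, 6}.
  Root 6: left subtree has 8 nodes {32, 4, 9, 38, 7, 29, 5, 28}, right has 0 { }.
    Root 38: left subtree has 3 nodes {32, 4, 9}, right has 4 {7, 29, 5, 28}.
      Root 9: left subtree has 2 nodes {32, 4}, right has 0 { }.
        Root 32: left subtree has 0 nodes { }, right has 1 {4}.
      Root 7: left subtree has 0 nodes { }, right has 3 {29, 5, 28}.
        Root 5: left subtree has 1 node {29}, right has 1 {28}.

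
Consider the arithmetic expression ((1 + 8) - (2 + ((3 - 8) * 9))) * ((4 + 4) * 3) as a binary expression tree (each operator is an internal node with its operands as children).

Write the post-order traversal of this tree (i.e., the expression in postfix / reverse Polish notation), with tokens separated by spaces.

1 8 + 2 3 8 - 9 * + - 4 4 + 3 * *

Post-order on an expression tree gives postfix notation: for each operator, emit left operand, right operand, then the operator.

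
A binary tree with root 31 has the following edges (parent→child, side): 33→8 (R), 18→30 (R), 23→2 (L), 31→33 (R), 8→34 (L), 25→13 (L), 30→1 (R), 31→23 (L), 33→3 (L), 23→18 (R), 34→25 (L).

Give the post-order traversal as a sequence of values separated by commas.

Post-order visits the left subtree, then the right subtree, then the node.
At 31: go left to 23.
  At 23: go left to 2.
    2 is a leaf — visit 2.
  At 23: go right to 18.
    At 18: no left child.
    At 18: go right to 30.
      At 30: no left child.
      At 30: go right to 1.
        1 is a leaf — visit 1.
      Visit 30.
    Visit 18.
  Visit 23.
At 31: go right to 33.
  At 33: go left to 3.
    3 is a leaf — visit 3.
  At 33: go right to 8.
    At 8: go left to 34.
      At 34: go left to 25.
        At 25: go left to 13.
          13 is a leaf — visit 13.
        At 25: no right child.
        Visit 25.
      At 34: no right child.
      Visit 34.
    At 8: no right child.
    Visit 8.
  Visit 33.
Visit 31.

2, 1, 30, 18, 23, 3, 13, 25, 34, 8, 33, 31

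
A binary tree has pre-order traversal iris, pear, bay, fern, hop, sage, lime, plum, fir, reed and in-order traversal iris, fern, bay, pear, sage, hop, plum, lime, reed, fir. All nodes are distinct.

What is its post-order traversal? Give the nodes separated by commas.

fern, bay, sage, plum, reed, fir, lime, hop, pear, iris

The first element of pre-order is the root; it splits in-order into left and right subtrees.
Root iris: left subtree has 0 nodes { }, right has 9 {fern, bay, pear, sage, hop, plum, lime, reed, fir}.
  Root pear: left subtree has 2 nodes {fern, bay}, right has 6 {sage, hop, plum, lime, reed, fir}.
    Root bay: left subtree has 1 node {fern}, right has 0 { }.
    Root hop: left subtree has 1 node {sage}, right has 4 {plum, lime, reed, fir}.
      Root lime: left subtree has 1 node {plum}, right has 2 {reed, fir}.
        Root fir: left subtree has 1 node {reed}, right has 0 { }.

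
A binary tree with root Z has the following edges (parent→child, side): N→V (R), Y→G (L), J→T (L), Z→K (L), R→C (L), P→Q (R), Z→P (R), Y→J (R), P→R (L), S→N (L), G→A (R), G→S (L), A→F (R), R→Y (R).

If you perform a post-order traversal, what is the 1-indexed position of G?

8

Post-order visits the left subtree, then the right subtree, then the node.
At Z: go left to K.
  K is a leaf — visit K.
At Z: go right to P.
  At P: go left to R.
    At R: go left to C.
      C is a leaf — visit C.
    At R: go right to Y.
      At Y: go left to G.
        At G: go left to S.
          At S: go left to N.
            At N: no left child.
            At N: go right to V.
              V is a leaf — visit V.
            Visit N.
          At S: no right child.
          Visit S.
        At G: go right to A.
          At A: no left child.
          At A: go right to F.
            F is a leaf — visit F.
          Visit A.
        Visit G.
      At Y: go right to J.
        At J: go left to T.
          T is a leaf — visit T.
        At J: no right child.
        Visit J.
      Visit Y.
    Visit R.
  At P: go right to Q.
    Q is a leaf — visit Q.
  Visit P.
Visit Z.
Full post-order sequence: K, C, V, N, S, F, A, G, T, J, Y, R, Q, P, Z.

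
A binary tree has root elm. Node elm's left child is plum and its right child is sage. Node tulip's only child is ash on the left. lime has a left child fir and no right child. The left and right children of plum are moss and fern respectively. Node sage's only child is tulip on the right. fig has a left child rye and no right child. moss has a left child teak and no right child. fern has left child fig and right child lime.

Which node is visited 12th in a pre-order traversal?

Pre-order visits the node, then its left subtree, then its right subtree.
Visit elm.
At elm: go left to plum.
  Visit plum.
  At plum: go left to moss.
    Visit moss.
    At moss: go left to teak.
      teak is a leaf — visit teak.
    At moss: no right child.
  At plum: go right to fern.
    Visit fern.
    At fern: go left to fig.
      Visit fig.
      At fig: go left to rye.
        rye is a leaf — visit rye.
      At fig: no right child.
    At fern: go right to lime.
      Visit lime.
      At lime: go left to fir.
        fir is a leaf — visit fir.
      At lime: no right child.
At elm: go right to sage.
  Visit sage.
  At sage: no left child.
  At sage: go right to tulip.
    Visit tulip.
    At tulip: go left to ash.
      ash is a leaf — visit ash.
    At tulip: no right child.
Full pre-order sequence: elm, plum, moss, teak, fern, fig, rye, lime, fir, sage, tulip, ash.

ash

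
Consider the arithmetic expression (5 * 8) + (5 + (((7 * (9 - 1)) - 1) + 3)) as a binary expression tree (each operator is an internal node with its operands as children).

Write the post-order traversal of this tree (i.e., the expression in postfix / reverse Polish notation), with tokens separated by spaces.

5 8 * 5 7 9 1 - * 1 - 3 + + +

Post-order on an expression tree gives postfix notation: for each operator, emit left operand, right operand, then the operator.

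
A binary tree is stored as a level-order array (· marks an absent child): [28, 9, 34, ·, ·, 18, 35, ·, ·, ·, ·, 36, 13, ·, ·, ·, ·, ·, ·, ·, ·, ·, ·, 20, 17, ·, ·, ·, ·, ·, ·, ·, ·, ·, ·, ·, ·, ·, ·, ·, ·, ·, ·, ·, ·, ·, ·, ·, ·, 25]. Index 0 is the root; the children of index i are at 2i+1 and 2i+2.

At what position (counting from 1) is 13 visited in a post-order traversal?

Post-order visits the left subtree, then the right subtree, then the node.
At 28: go left to 9.
  9 is a leaf — visit 9.
At 28: go right to 34.
  At 34: go left to 18.
    At 18: go left to 36.
      At 36: go left to 20.
        20 is a leaf — visit 20.
      At 36: go right to 17.
        At 17: go left to 25.
          25 is a leaf — visit 25.
        At 17: no right child.
        Visit 17.
      Visit 36.
    At 18: go right to 13.
      13 is a leaf — visit 13.
    Visit 18.
  At 34: go right to 35.
    35 is a leaf — visit 35.
  Visit 34.
Visit 28.
Full post-order sequence: 9, 20, 25, 17, 36, 13, 18, 35, 34, 28.

6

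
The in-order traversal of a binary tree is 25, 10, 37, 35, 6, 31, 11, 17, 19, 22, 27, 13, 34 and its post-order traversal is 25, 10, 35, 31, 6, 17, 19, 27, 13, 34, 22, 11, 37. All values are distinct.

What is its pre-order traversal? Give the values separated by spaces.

The last element of post-order is the root; it splits in-order into left and right subtrees.
Root 37: left subtree has 2 nodes {25, 10}, right has 10 {35, 6, 31, 11, 17, 19, 22, 27, 13, 34}.
  Root 10: left subtree has 1 node {25}, right has 0 { }.
  Root 11: left subtree has 3 nodes {35, 6, 31}, right has 6 {17, 19, 22, 27, 13, 34}.
    Root 6: left subtree has 1 node {35}, right has 1 {31}.
    Root 22: left subtree has 2 nodes {17, 19}, right has 3 {27, 13, 34}.
      Root 19: left subtree has 1 node {17}, right has 0 { }.
      Root 34: left subtree has 2 nodes {27, 13}, right has 0 { }.
        Root 13: left subtree has 1 node {27}, right has 0 { }.

37 10 25 11 6 35 31 22 19 17 34 13 27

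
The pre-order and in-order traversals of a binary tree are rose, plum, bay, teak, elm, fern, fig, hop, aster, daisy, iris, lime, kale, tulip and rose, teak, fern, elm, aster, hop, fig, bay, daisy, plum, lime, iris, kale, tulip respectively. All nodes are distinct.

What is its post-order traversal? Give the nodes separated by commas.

fern, aster, hop, fig, elm, teak, daisy, bay, lime, tulip, kale, iris, plum, rose

The first element of pre-order is the root; it splits in-order into left and right subtrees.
Root rose: left subtree has 0 nodes { }, right has 13 {teak, fern, elm, aster, hop, fig, bay, daisy, plum, lime, iris, kale, tulip}.
  Root plum: left subtree has 8 nodes {teak, fern, elm, aster, hop, fig, bay, daisy}, right has 4 {lime, iris, kale, tulip}.
    Root bay: left subtree has 6 nodes {teak, fern, elm, aster, hop, fig}, right has 1 {daisy}.
      Root teak: left subtree has 0 nodes { }, right has 5 {fern, elm, aster, hop, fig}.
        Root elm: left subtree has 1 node {fern}, right has 3 {aster, hop, fig}.
          Root fig: left subtree has 2 nodes {aster, hop}, right has 0 { }.
            Root hop: left subtree has 1 node {aster}, right has 0 { }.
    Root iris: left subtree has 1 node {lime}, right has 2 {kale, tulip}.
      Root kale: left subtree has 0 nodes { }, right has 1 {tulip}.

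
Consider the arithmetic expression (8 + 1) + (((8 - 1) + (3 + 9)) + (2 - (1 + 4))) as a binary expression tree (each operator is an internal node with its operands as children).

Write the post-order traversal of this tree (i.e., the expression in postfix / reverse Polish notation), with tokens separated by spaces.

Post-order on an expression tree gives postfix notation: for each operator, emit left operand, right operand, then the operator.

8 1 + 8 1 - 3 9 + + 2 1 4 + - + +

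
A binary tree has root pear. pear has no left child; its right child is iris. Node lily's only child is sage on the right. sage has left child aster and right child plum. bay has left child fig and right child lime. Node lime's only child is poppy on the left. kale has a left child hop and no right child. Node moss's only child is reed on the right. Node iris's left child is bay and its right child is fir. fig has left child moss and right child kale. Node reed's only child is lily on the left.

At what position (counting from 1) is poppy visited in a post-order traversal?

Post-order visits the left subtree, then the right subtree, then the node.
At pear: no left child.
At pear: go right to iris.
  At iris: go left to bay.
    At bay: go left to fig.
      At fig: go left to moss.
        At moss: no left child.
        At moss: go right to reed.
          At reed: go left to lily.
            At lily: no left child.
            At lily: go right to sage.
              At sage: go left to aster.
                aster is a leaf — visit aster.
              At sage: go right to plum.
                plum is a leaf — visit plum.
              Visit sage.
            Visit lily.
          At reed: no right child.
          Visit reed.
        Visit moss.
      At fig: go right to kale.
        At kale: go left to hop.
          hop is a leaf — visit hop.
        At kale: no right child.
        Visit kale.
      Visit fig.
    At bay: go right to lime.
      At lime: go left to poppy.
        poppy is a leaf — visit poppy.
      At lime: no right child.
      Visit lime.
    Visit bay.
  At iris: go right to fir.
    fir is a leaf — visit fir.
  Visit iris.
Visit pear.
Full post-order sequence: aster, plum, sage, lily, reed, moss, hop, kale, fig, poppy, lime, bay, fir, iris, pear.

10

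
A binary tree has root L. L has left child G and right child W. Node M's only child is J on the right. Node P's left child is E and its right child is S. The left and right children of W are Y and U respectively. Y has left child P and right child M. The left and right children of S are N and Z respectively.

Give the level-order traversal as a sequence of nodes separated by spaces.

L G W Y U P M E S J N Z

Level-order visits nodes level by level from the root, left to right within each level.
Level 0: L
Level 1: G, W
Level 2: Y, U
Level 3: P, M
Level 4: E, S, J
Level 5: N, Z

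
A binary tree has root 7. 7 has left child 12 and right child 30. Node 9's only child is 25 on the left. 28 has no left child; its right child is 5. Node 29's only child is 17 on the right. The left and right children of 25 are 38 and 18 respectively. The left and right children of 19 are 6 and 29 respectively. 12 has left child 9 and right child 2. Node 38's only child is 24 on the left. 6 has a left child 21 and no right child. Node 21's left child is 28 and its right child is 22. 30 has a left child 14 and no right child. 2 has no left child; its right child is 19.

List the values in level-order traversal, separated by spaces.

Level-order visits nodes level by level from the root, left to right within each level.
Level 0: 7
Level 1: 12, 30
Level 2: 9, 2, 14
Level 3: 25, 19
Level 4: 38, 18, 6, 29
Level 5: 24, 21, 17
Level 6: 28, 22
Level 7: 5

7 12 30 9 2 14 25 19 38 18 6 29 24 21 17 28 22 5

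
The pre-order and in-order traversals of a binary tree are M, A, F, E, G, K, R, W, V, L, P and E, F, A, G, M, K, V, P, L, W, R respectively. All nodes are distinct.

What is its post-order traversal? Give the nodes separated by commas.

E, F, G, A, P, L, V, W, R, K, M

The first element of pre-order is the root; it splits in-order into left and right subtrees.
Root M: left subtree has 4 nodes {E, F, A, G}, right has 6 {K, V, P, L, W, R}.
  Root A: left subtree has 2 nodes {E, F}, right has 1 {G}.
    Root F: left subtree has 1 node {E}, right has 0 { }.
  Root K: left subtree has 0 nodes { }, right has 5 {V, P, L, W, R}.
    Root R: left subtree has 4 nodes {V, P, L, W}, right has 0 { }.
      Root W: left subtree has 3 nodes {V, P, L}, right has 0 { }.
        Root V: left subtree has 0 nodes { }, right has 2 {P, L}.
          Root L: left subtree has 1 node {P}, right has 0 { }.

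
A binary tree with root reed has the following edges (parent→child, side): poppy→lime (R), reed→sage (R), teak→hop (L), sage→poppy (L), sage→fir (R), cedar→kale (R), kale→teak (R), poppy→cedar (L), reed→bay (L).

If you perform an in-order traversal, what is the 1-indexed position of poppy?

7

In-order visits the left subtree, then the node, then the right subtree.
At reed: go left to bay.
  bay is a leaf — visit bay.
Visit reed.
At reed: go right to sage.
  At sage: go left to poppy.
    At poppy: go left to cedar.
      At cedar: no left child.
      Visit cedar.
      At cedar: go right to kale.
        At kale: no left child.
        Visit kale.
        At kale: go right to teak.
          At teak: go left to hop.
            hop is a leaf — visit hop.
          Visit teak.
          At teak: no right child.
    Visit poppy.
    At poppy: go right to lime.
      lime is a leaf — visit lime.
  Visit sage.
  At sage: go right to fir.
    fir is a leaf — visit fir.
Full in-order sequence: bay, reed, cedar, kale, hop, teak, poppy, lime, sage, fir.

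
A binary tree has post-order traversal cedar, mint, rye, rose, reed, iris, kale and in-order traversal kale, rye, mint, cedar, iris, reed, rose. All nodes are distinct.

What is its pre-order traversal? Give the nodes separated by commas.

kale, iris, rye, mint, cedar, reed, rose

The last element of post-order is the root; it splits in-order into left and right subtrees.
Root kale: left subtree has 0 nodes { }, right has 6 {rye, mint, cedar, iris, reed, rose}.
  Root iris: left subtree has 3 nodes {rye, mint, cedar}, right has 2 {reed, rose}.
    Root rye: left subtree has 0 nodes { }, right has 2 {mint, cedar}.
      Root mint: left subtree has 0 nodes { }, right has 1 {cedar}.
    Root reed: left subtree has 0 nodes { }, right has 1 {rose}.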